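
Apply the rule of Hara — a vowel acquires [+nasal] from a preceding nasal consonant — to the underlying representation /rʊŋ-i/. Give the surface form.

The vowel /i/ is adjacent to the preceding nasal /ŋ/, so it acquires [+nasal] and surfaces as [ĩ].

[rʊŋĩ]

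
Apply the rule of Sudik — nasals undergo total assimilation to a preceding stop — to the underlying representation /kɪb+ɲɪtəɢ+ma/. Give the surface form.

[kɪbbɪtəɢɢa]

/ɲ/ is the segment targeted by the rule; it sits immediately after /b/, so it assimilates completely and surfaces as [b].
The same rule applies at the second boundary: /m/ → [ɢ] next to /ɢ/.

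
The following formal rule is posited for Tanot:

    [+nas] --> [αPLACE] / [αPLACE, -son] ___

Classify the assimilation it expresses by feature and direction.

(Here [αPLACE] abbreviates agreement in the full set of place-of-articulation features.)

progressive place assimilation

The shared variable α links the value of the place features (abbreviated [PLACE]) on the target to the same value on the neighbouring segment, so place is the feature that assimilates.
The conditioning segment sits to the left of the focus bar, meaning the trigger precedes the segment that changes — progressive assimilation.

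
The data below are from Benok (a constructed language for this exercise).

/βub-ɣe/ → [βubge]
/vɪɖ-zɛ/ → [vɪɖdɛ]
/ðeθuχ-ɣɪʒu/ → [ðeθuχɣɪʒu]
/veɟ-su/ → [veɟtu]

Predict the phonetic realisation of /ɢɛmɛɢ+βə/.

[ɢɛmɛɢbə]

The data show progressive manner assimilation: /ɣ/ → [g] after /b/; /z/ → [d] after /ɖ/; /s/ → [t] after /ɟ/. In each pair only manner changes, matching the preceding consonant, while place and voice stay constant.
Nothing changes in [ðeθuχɣɪʒu]: there the adjacent consonants already agree in manner (/ɣ/ and /χ/ are both fricatives), so this form is consistent with the same rule.
/β/ is a voiced bilabial fricative. The preceding trigger /ɢ/ is a stop, so /β/ must become a stop as well.
The voiced bilabial stop is [b], so /β/ → [b].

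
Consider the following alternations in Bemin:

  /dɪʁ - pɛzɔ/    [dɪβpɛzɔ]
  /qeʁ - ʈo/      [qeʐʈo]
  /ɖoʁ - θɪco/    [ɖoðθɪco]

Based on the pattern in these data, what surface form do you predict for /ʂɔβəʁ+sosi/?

[ʂɔβəzsosi]

The data show regressive place assimilation: /ʁ/ → [β] before /p/; /ʁ/ → [ʐ] before /ʈ/; /ʁ/ → [ð] before /θ/. In each pair only place changes, matching the following consonant, while manner and voice stay constant.
/ʁ/ is a voiced uvular fricative. The following trigger /s/ is alveolar, so /ʁ/ must become alveolar as well.
Changing only its place to alveolar gives [z] — the voiced alveolar fricative.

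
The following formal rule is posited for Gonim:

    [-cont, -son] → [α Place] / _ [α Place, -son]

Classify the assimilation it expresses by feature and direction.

The shared variable α links the value of the place features (abbreviated [Place]) on the target to the same value on the neighbouring segment, so place is the feature that assimilates.
The conditioning segment sits to the right of the focus bar, meaning the trigger follows the segment that changes — regressive assimilation.

regressive place assimilation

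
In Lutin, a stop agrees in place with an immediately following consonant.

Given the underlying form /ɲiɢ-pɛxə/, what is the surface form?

[ɲibpɛxə]

/ɢ/ is a voiced uvular stop. The following trigger /p/ is bilabial, so /ɢ/ must become bilabial as well.
The voiced bilabial stop is [b], so /ɢ/ → [b].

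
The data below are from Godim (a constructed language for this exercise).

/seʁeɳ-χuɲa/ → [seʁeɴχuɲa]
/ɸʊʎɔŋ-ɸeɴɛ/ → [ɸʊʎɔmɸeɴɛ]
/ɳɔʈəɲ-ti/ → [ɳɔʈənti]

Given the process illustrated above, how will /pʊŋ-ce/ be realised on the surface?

[pʊɲce]

The data show regressive place assimilation: /ɳ/ → [ɴ] before /χ/; /ŋ/ → [m] before /ɸ/; /ɲ/ → [n] before /t/. In each pair only place changes, matching the following consonant, while manner and voice stay constant.
The rule targets /ŋ/ (voiced velar nasal), which sits before the trigger /c/ (palatal).
A voiced palatal nasal is [ɲ], so the surface segment is [ɲ].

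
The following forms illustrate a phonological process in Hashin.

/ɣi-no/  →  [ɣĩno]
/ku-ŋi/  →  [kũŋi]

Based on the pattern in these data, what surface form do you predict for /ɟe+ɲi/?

The data show regressive nasality assimilation (vowel nasalisation): /i/ → [ĩ] before /n/; /u/ → [ũ] before /ŋ/ — a vowel is nasalised by an immediately following nasal consonant.
The vowel /e/ is adjacent to the following nasal /ɲ/, so it acquires [+nasal] and surfaces as [ẽ].

[ɟẽɲi]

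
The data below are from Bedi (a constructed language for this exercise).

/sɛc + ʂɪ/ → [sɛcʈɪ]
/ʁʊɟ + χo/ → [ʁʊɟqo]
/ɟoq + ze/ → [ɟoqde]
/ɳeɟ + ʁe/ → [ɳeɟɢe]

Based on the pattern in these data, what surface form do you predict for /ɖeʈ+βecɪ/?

[ɖeʈbecɪ]

The data show progressive manner assimilation: /ʂ/ → [ʈ] after /c/; /χ/ → [q] after /ɟ/; /z/ → [d] after /q/; /ʁ/ → [ɢ] after /ɟ/. In each pair only manner changes, matching the preceding consonant, while place and voice stay constant.
/β/ is a voiced bilabial fricative. The preceding trigger /ʈ/ is a stop, so /β/ must become a stop as well.
Changing only its manner to stop gives [b] — the voiced bilabial stop.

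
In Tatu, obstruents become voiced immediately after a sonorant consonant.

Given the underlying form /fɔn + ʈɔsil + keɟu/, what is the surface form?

[fɔnɖɔsilgeɟu]

/ʈ/ is a voiceless retroflex stop. The preceding trigger /n/ is voiced, so /ʈ/ must become voiced as well.
Changing only its voicing to voiced gives [ɖ] — the voiced retroflex stop.
At the second juncture, /k/ likewise becomes [g] adjacent to /l/.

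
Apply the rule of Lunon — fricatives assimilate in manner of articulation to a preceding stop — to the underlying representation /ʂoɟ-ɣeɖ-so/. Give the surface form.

The rule targets /ɣ/ (voiced velar fricative), which sits after the trigger /ɟ/ (stop).
A voiced velar stop is [g], so the surface segment is [g].
At the second juncture, /s/ likewise becomes [t] adjacent to /ɖ/.

[ʂoɟgeɖto]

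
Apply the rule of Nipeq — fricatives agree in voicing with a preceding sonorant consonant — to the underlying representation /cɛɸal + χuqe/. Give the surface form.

[cɛɸalʁuqe]

The rule targets /χ/ (voiceless uvular fricative), which sits after the trigger /l/ (voiced).
The voiced uvular fricative is [ʁ], so /χ/ → [ʁ].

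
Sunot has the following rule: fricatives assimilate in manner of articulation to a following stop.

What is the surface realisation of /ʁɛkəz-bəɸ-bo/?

/z/ is a voiced alveolar fricative. The following trigger /b/ is a stop, so /z/ must become a stop as well.
A voiced alveolar stop is [d], so the surface segment is [d].
The same rule applies at the second boundary: /ɸ/ → [p] next to /b/.

[ʁɛkədbəpbo]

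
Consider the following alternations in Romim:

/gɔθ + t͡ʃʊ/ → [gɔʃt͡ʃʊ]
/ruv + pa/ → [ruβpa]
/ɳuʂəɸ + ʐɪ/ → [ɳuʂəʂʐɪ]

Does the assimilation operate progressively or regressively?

regressive

Underlying /θ/ is realised as [ʃ] next to /t͡ʃ/; /t͡ʃ/ itself does not change.
/θ/ is dental while /t͡ʃ/ is postalveolar; the output [ʃ] is postalveolar, matching the trigger — so the feature that spreads is place.
Checking the remaining alternations: /v/ → [β] before /p/ (labiodental → bilabial, matching bilabial); /ɸ/ → [ʂ] before /ʐ/ (bilabial → retroflex, matching retroflex) — only place changes, and always toward the following segment.
Since the segment that changes precedes the conditioning segment, the assimilation is regressive.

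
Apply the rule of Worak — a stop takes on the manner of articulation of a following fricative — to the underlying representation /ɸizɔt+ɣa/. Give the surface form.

[ɸizɔsɣa]

The rule targets /t/ (voiceless alveolar stop), which sits before the trigger /ɣ/ (fricative).
The voiceless alveolar fricative is [s], so /t/ → [s].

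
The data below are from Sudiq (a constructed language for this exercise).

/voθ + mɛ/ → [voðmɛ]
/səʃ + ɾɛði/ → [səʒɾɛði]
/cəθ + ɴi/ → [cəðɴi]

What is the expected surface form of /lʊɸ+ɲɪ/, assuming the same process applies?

The data show regressive voicing assimilation: /θ/ → [ð] before /m/; /ʃ/ → [ʒ] before /ɾ/; /θ/ → [ð] before /ɴ/. In each pair only voicing changes, matching the following consonant, while place and manner stay constant.
The rule targets /ɸ/ (voiceless bilabial fricative), which sits before the trigger /ɲ/ (voiced).
A voiced bilabial fricative is [β], so the surface segment is [β].

[lʊβɲɪ]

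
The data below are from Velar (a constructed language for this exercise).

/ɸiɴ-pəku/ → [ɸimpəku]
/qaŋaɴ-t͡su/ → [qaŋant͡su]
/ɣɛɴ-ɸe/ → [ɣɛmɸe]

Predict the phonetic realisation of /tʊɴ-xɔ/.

The data show regressive place assimilation: /ɴ/ → [m] before /p/; /ɴ/ → [n] before /t͡s/; /ɴ/ → [m] before /ɸ/. In each pair only place changes, matching the following consonant, while manner and voice stay constant.
/ɴ/ is a voiced uvular nasal. The following trigger /x/ is velar, so /ɴ/ must become velar as well.
The voiced velar nasal is [ŋ], so /ɴ/ → [ŋ].

[tʊŋxɔ]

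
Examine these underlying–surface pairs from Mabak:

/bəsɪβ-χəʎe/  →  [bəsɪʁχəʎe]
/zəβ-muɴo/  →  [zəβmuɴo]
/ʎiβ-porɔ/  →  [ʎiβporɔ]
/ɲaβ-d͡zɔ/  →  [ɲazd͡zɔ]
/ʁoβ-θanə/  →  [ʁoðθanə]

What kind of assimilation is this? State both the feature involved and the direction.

regressive place assimilation

The segment that alternates is /β/, which surfaces as [ʁ] when adjacent to /χ/.
/β/ is bilabial while /χ/ is uvular; the output [ʁ] is uvular, matching the trigger — so the feature that spreads is place.
Manner and voice are unchanged, so the assimilation is partial, not total.
The other alternating forms pattern the same way: /β/ → [z] before /d͡z/ (bilabial → alveolar, matching alveolar); /β/ → [ð] before /θ/ (bilabial → dental, matching dental) — only place changes, and always toward the following segment.
Nothing changes in [zəβmuɴo], [ʎiβporɔ]: there the adjacent consonants already agree in place (/β/ and /m/ are both bilabial; /β/ and /p/ are both bilabial), so these forms are consistent with the same rule.
Since the segment that changes precedes the conditioning segment, the assimilation is regressive.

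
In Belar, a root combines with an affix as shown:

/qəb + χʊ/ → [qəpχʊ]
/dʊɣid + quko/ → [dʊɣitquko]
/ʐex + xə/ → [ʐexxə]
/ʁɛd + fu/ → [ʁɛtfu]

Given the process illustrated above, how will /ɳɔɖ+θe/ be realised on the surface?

The data show regressive voicing assimilation: /b/ → [p] before /χ/; /d/ → [t] before /q/; /d/ → [t] before /f/. In each pair only voicing changes, matching the following consonant, while place and manner stay constant.
No alternation appears in [ʐexxə]: there the adjacent consonants already agree in voicing (/x/ and /x/ are both voiceless), so this form is consistent with the same rule.
/ɖ/ is a voiced retroflex stop. The following trigger /θ/ is voiceless, so /ɖ/ must become voiceless as well.
The voiceless retroflex stop is [ʈ], so /ɖ/ → [ʈ].

[ɳɔʈθe]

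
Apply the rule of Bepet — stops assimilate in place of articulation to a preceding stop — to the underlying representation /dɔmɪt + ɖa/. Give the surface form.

[dɔmɪtda]

The rule targets /ɖ/ (voiced retroflex stop), which sits after the trigger /t/ (alveolar).
A voiced alveolar stop is [d], so the surface segment is [d].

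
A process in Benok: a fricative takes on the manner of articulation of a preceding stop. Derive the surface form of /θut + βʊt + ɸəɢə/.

/β/ is a voiced bilabial fricative. The preceding trigger /t/ is a stop, so /β/ must become a stop as well.
Changing only its manner to stop gives [b] — the voiced bilabial stop.
At the second juncture, /ɸ/ likewise becomes [p] adjacent to /t/.

[θutbʊtpəɢə]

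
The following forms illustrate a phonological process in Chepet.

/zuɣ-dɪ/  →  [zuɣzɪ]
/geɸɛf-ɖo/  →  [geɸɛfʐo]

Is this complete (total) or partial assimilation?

The segment that alternates is /d/, which surfaces as [z] when adjacent to /ɣ/.
The change stop → fricative matches the manner of the preceding /ɣ/, identifying this as manner assimilation.
Place and voice are unchanged, so the assimilation is partial, not total.
The other alternating form patterns the same way: /ɖ/ → [ʐ] after /f/ (stop → fricative, matching a fricative) — only manner changes, and always toward the preceding segment.

partial assimilation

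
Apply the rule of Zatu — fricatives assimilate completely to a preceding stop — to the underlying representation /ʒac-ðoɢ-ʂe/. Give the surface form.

[ʒaccoɢɢe]

/ð/ is the segment targeted by the rule; it sits immediately after /c/, so it assimilates completely and surfaces as [c].
The same rule applies at the second boundary: /ʂ/ → [ɢ] next to /ɢ/.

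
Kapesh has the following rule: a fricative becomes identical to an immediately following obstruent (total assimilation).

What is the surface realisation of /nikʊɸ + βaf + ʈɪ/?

/ɸ/ is the segment targeted by the rule; it sits immediately before /β/, so it assimilates completely and surfaces as [β].
At the second juncture, /f/ likewise becomes [ʈ] adjacent to /ʈ/.

[nikʊββaʈʈɪ]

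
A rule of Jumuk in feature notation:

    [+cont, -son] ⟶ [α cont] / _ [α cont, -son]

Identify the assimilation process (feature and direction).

The shared variable α links the value of [cont] on the target to that of the neighbouring obstruent. [cont] distinguishes stops from fricatives — a manner-of-articulation feature — so this is manner assimilation.
The conditioning segment sits to the right of the focus bar, meaning the trigger follows the segment that changes — regressive assimilation.

regressive manner assimilation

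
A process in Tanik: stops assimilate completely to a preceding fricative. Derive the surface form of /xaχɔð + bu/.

/b/ is the segment targeted by the rule; it sits immediately after /ð/, so it assimilates completely and surfaces as [ð].

[xaχɔððu]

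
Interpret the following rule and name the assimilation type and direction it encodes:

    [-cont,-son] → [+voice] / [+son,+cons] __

The structural change is [+voice], and the conditioning segment [+son,+cons] (a sonorant consonant) is itself voiced, so the target comes to share the voicing of its neighbour — voicing assimilation.
The conditioning segment sits to the left of the focus bar, meaning the trigger precedes the segment that changes — progressive assimilation.

progressive voicing assimilation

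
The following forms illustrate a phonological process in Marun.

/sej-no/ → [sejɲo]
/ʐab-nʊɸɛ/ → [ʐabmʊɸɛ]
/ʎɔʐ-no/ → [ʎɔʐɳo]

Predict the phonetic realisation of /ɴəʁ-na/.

[ɴəʁɴa]

The data show progressive place assimilation: /n/ → [ɲ] after /j/; /n/ → [m] after /b/; /n/ → [ɳ] after /ʐ/. In each pair only place changes, matching the preceding consonant, while manner and voice stay constant.
/n/ is a voiced alveolar nasal. The preceding trigger /ʁ/ is uvular, so /n/ must become uvular as well.
Changing only its place to uvular gives [ɴ] — the voiced uvular nasal.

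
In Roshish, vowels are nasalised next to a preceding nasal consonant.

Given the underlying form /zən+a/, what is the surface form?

/a/ sits next to the nasal /n/ and is therefore nasalised to [ã].

[zənã]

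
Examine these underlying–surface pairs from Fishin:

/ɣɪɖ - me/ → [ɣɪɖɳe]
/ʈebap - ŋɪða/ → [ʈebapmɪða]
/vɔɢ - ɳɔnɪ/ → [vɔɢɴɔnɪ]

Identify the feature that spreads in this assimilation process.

Underlying /m/ is realised as [ɳ] next to /ɖ/; /ɖ/ itself does not change.
/m/ is bilabial while /ɖ/ is retroflex; the output [ɳ] is retroflex, matching the trigger — so the feature that spreads is place.
The same holds elsewhere in the data: /ŋ/ → [m] after /p/ (velar → bilabial, matching bilabial); /ɳ/ → [ɴ] after /ɢ/ (retroflex → uvular, matching uvular) — only place changes, and always toward the preceding segment.

place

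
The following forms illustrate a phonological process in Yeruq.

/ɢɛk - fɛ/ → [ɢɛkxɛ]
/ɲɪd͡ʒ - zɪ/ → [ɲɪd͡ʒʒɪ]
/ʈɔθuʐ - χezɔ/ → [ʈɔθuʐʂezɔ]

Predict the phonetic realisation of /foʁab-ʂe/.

The data show progressive place assimilation: /f/ → [x] after /k/; /z/ → [ʒ] after /d͡ʒ/; /χ/ → [ʂ] after /ʐ/. In each pair only place changes, matching the preceding consonant, while manner and voice stay constant.
The rule targets /ʂ/ (voiceless retroflex fricative), which sits after the trigger /b/ (bilabial).
Changing only its place to bilabial gives [ɸ] — the voiceless bilabial fricative.

[foʁabɸe]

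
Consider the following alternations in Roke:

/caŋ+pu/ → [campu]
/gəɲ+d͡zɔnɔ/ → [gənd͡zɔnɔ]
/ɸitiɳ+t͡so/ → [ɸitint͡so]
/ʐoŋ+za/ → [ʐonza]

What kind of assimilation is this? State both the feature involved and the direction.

regressive place assimilation

Underlying /ŋ/ is realised as [m] next to /p/; /p/ itself does not change.
The change velar → bilabial matches the place of the following /p/, identifying this as place assimilation.
Manner and voice are unchanged, so the assimilation is partial, not total.
The other alternating forms pattern the same way: /ɲ/ → [n] before /d͡z/ (palatal → alveolar, matching alveolar); /ɳ/ → [n] before /t͡s/ (retroflex → alveolar, matching alveolar); /ŋ/ → [n] before /z/ (velar → alveolar, matching alveolar) — only place changes, and always toward the following segment.
The trigger is the following segment, so the direction is regressive (anticipatory).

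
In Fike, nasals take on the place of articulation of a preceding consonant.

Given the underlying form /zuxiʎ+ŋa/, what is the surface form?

[zuxiʎɲa]

The rule targets /ŋ/ (voiced velar nasal), which sits after the trigger /ʎ/ (palatal).
A voiced palatal nasal is [ɲ], so the surface segment is [ɲ].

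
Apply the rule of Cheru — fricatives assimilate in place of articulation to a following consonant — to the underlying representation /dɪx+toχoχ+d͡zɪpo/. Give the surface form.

/x/ is a voiceless velar fricative. The following trigger /t/ is alveolar, so /x/ must become alveolar as well.
The voiceless alveolar fricative is [s], so /x/ → [s].
At the second juncture, /χ/ likewise becomes [s] adjacent to /d͡z/.

[dɪstoχosd͡zɪpo]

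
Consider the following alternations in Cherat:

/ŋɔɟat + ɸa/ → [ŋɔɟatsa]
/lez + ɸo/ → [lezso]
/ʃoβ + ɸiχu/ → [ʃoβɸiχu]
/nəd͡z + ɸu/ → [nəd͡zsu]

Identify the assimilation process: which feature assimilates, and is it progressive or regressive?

progressive place assimilation

The segment that alternates is /ɸ/, which surfaces as [s] when adjacent to /t/.
/ɸ/ is bilabial while /t/ is alveolar; the output [s] is alveolar, matching the trigger — so the feature that spreads is place.
Manner and voice are unchanged, so the assimilation is partial, not total.
The same holds elsewhere in the data: /ɸ/ → [s] after /z/ (bilabial → alveolar, matching alveolar); /ɸ/ → [s] after /d͡z/ (bilabial → alveolar, matching alveolar) — only place changes, and always toward the preceding segment.
Nothing changes in [ʃoβɸiχu]: there the adjacent consonants already agree in place (/ɸ/ and /β/ are both bilabial), so this form is consistent with the same rule.
Since the segment that changes follows the conditioning segment, the assimilation is progressive.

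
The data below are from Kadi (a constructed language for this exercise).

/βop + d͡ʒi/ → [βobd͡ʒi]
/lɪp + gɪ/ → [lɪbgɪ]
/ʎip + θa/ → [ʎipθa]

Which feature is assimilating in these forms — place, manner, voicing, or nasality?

Underlying /p/ is realised as [b] next to /d͡ʒ/; /d͡ʒ/ itself does not change.
/p/ is voiceless while /d͡ʒ/ is voiced; the output [b] is voiced, matching the trigger — so the feature that spreads is voicing.
The other alternating form patterns the same way: /p/ → [b] before /g/ (voiceless → voiced, matching voiced) — only voicing changes, and always toward the following segment.
Nothing changes in [ʎipθa]: there the adjacent consonants already agree in voicing (/p/ and /θ/ are both voiceless), so this form is consistent with the same rule.

voicing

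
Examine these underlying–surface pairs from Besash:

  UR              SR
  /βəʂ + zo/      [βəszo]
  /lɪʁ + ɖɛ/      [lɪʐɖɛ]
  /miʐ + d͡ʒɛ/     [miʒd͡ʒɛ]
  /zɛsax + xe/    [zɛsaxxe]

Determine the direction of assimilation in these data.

regressive

Comparing underlying and surface forms, /ʂ/ → [s] is the alternation; the neighbouring /z/ is constant.
The change retroflex → alveolar matches the place of the following /z/, identifying this as place assimilation.
Checking the remaining alternations: /ʁ/ → [ʐ] before /ɖ/ (uvular → retroflex, matching retroflex); /ʐ/ → [ʒ] before /d͡ʒ/ (retroflex → postalveolar, matching postalveolar) — only place changes, and always toward the following segment.
Nothing changes in [zɛsaxxe]: there the adjacent consonants already agree in place (/x/ and /x/ are both velar), so this form is consistent with the same rule.
Since the segment that changes precedes the conditioning segment, the assimilation is regressive.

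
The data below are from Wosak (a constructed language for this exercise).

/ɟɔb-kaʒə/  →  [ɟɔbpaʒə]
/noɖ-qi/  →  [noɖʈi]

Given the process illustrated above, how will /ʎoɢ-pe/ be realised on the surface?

[ʎoɢqe]

The data show progressive place assimilation: /k/ → [p] after /b/; /q/ → [ʈ] after /ɖ/. In each pair only place changes, matching the preceding consonant, while manner and voice stay constant.
/p/ is a voiceless bilabial stop. The preceding trigger /ɢ/ is uvular, so /p/ must become uvular as well.
The voiceless uvular stop is [q], so /p/ → [q].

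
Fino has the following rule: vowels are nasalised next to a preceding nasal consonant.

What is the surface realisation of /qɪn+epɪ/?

The vowel /e/ is adjacent to the preceding nasal /n/, so it acquires [+nasal] and surfaces as [ẽ].

[qɪnẽpɪ]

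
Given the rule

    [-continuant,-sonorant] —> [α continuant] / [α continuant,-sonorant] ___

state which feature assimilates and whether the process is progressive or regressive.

The rule copies [continuant] (continuancy) from the environment onto the target stops; since [±continuant] encodes the stop/fricative manner contrast, the assimilating dimension is manner.
Since the environment is written before the underscore, the trigger precedes the target; the direction is progressive.

progressive manner assimilation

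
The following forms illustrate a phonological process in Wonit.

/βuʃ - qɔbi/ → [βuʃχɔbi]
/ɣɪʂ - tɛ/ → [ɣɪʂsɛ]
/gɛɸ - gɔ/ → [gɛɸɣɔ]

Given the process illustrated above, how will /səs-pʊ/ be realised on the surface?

The data show progressive manner assimilation: /q/ → [χ] after /ʃ/; /t/ → [s] after /ʂ/; /g/ → [ɣ] after /ɸ/. In each pair only manner changes, matching the preceding consonant, while place and voice stay constant.
/p/ is a voiceless bilabial stop. The preceding trigger /s/ is a fricative, so /p/ must become a fricative as well.
A voiceless bilabial fricative is [ɸ], so the surface segment is [ɸ].

[səsɸʊ]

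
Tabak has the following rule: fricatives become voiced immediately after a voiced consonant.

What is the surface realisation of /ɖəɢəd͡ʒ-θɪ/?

/θ/ is a voiceless dental fricative. The preceding trigger /d͡ʒ/ is voiced, so /θ/ must become voiced as well.
The voiced dental fricative is [ð], so /θ/ → [ð].

[ɖəɢəd͡ʒðɪ]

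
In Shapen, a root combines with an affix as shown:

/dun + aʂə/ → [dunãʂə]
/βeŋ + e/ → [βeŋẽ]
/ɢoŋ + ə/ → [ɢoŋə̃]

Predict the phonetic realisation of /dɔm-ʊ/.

[dɔmʊ̃]

The data show progressive nasality assimilation (vowel nasalisation): /a/ → [ã] after /n/; /e/ → [ẽ] after /ŋ/; /ə/ → [ə̃] after /ŋ/ — a vowel is nasalised by an immediately preceding nasal consonant.
The vowel /ʊ/ is adjacent to the preceding nasal /m/, so it acquires [+nasal] and surfaces as [ʊ̃].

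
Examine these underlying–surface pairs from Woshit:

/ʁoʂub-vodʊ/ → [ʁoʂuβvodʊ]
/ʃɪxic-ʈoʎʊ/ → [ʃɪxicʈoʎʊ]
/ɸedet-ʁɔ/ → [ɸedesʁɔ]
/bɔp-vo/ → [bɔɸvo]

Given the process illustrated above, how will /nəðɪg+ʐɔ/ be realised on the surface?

[nəðɪɣʐɔ]

The data show regressive manner assimilation: /b/ → [β] before /v/; /t/ → [s] before /ʁ/; /p/ → [ɸ] before /v/. In each pair only manner changes, matching the following consonant, while place and voice stay constant.
Nothing changes in [ʃɪxicʈoʎʊ]: there the adjacent consonants already agree in manner (/c/ and /ʈ/ are both stops), so this form is consistent with the same rule.
The rule targets /g/ (voiced velar stop), which sits before the trigger /ʐ/ (fricative).
A voiced velar fricative is [ɣ], so the surface segment is [ɣ].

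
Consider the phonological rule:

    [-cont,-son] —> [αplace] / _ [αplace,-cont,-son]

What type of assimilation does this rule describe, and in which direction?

The rule copies the place features (abbreviated [place]) from the environment onto the target, so the assimilating feature is place.
Since the environment is written after the underscore, the trigger follows the target; the direction is regressive.

regressive place assimilation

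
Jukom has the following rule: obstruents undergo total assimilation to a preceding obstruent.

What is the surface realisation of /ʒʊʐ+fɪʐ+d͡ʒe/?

/f/ is the segment targeted by the rule; it sits immediately after /ʐ/, so it assimilates completely and surfaces as [ʐ].
The same rule applies at the second boundary: /d͡ʒ/ → [ʐ] next to /ʐ/.

[ʒʊʐʐɪʐʐe]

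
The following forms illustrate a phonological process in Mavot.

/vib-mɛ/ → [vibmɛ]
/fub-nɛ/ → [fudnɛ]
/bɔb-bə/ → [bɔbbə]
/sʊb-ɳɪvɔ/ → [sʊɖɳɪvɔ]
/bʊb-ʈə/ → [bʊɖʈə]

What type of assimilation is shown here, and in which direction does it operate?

regressive place assimilation

Comparing underlying and surface forms, /b/ → [d] is the alternation; the neighbouring /n/ is constant.
/b/ is bilabial while /n/ is alveolar; the output [d] is alveolar, matching the trigger — so the feature that spreads is place.
Manner and voice are unchanged, so the assimilation is partial, not total.
The same holds elsewhere in the data: /b/ → [ɖ] before /ɳ/ (bilabial → retroflex, matching retroflex); /b/ → [ɖ] before /ʈ/ (bilabial → retroflex, matching retroflex) — only place changes, and always toward the following segment.
No alternation appears in [vibmɛ], [bɔbbə]: there the adjacent consonants already agree in place (/b/ and /m/ are both bilabial; /b/ and /b/ are both bilabial), so these forms are consistent with the same rule.
Since the segment that changes precedes the conditioning segment, the assimilation is regressive.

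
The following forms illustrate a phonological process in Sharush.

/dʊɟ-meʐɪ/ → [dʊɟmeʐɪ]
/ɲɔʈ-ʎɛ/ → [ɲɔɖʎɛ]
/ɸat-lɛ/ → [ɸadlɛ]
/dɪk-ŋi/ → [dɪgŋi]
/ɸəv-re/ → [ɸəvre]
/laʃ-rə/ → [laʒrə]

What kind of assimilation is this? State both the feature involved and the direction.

regressive voicing assimilation

Underlying /ʈ/ is realised as [ɖ] next to /ʎ/; /ʎ/ itself does not change.
/ʈ/ is voiceless while /ʎ/ is voiced; the output [ɖ] is voiced, matching the trigger — so the feature that spreads is voicing.
Place and manner are unchanged, so the assimilation is partial, not total.
The other alternating forms pattern the same way: /t/ → [d] before /l/ (voiceless → voiced, matching voiced); /k/ → [g] before /ŋ/ (voiceless → voiced, matching voiced); /ʃ/ → [ʒ] before /r/ (voiceless → voiced, matching voiced) — only voicing changes, and always toward the following segment.
No alternation appears in [dʊɟmeʐɪ], [ɸəvre]: there the adjacent consonants already agree in voicing (/ɟ/ and /m/ are both voiced; /v/ and /r/ are both voiced), so these forms are consistent with the same rule.
The trigger is the following segment, so the direction is regressive (anticipatory).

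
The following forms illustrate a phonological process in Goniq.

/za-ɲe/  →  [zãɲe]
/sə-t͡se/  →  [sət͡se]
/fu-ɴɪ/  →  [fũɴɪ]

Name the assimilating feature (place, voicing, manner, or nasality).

nasality

The vowel /a/ surfaces as nasalised [ã] next to the following nasal /ɲ/ — it has acquired the [+nasal] feature of its neighbour.
The other form shows the same pattern: /u/ → [ũ] before /ɴ/ — each time a vowel is nasalised next to a following nasal.
No change occurs in [sət͡se] because the vowel at the boundary is adjacent to an oral consonant, not a nasal (/ə/ next to /t͡s/).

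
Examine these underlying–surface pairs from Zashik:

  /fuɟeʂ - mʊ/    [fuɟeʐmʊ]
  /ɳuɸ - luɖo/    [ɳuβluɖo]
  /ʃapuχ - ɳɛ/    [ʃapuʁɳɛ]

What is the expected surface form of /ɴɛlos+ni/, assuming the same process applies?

The data show regressive voicing assimilation: /ʂ/ → [ʐ] before /m/; /ɸ/ → [β] before /l/; /χ/ → [ʁ] before /ɳ/. In each pair only voicing changes, matching the following consonant, while place and manner stay constant.
The rule targets /s/ (voiceless alveolar fricative), which sits before the trigger /n/ (voiced).
A voiced alveolar fricative is [z], so the surface segment is [z].

[ɴɛlozni]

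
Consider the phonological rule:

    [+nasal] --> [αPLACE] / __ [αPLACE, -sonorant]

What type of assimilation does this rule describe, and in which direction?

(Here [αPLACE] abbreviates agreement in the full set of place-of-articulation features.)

regressive place assimilation

The rule copies the place features (abbreviated [PLACE]) from the environment onto the target, so the assimilating feature is place.
Since the environment is written after the underscore, the trigger follows the target; the direction is regressive.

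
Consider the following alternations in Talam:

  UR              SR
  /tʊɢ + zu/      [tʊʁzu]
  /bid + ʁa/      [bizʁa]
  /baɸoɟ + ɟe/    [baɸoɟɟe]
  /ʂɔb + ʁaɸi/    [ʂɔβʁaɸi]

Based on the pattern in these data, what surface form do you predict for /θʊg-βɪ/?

The data show regressive manner assimilation: /ɢ/ → [ʁ] before /z/; /d/ → [z] before /ʁ/; /b/ → [β] before /ʁ/. In each pair only manner changes, matching the following consonant, while place and voice stay constant.
Nothing changes in [baɸoɟɟe]: there the adjacent consonants already agree in manner (/ɟ/ and /ɟ/ are both stops), so this form is consistent with the same rule.
The rule targets /g/ (voiced velar stop), which sits before the trigger /β/ (fricative).
Changing only its manner to fricative gives [ɣ] — the voiced velar fricative.

[θʊɣβɪ]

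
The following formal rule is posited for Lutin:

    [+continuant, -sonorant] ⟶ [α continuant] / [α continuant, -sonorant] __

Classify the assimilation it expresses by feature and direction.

The rule copies [continuant] (continuancy) from the environment onto the target fricatives; since [±continuant] encodes the stop/fricative manner contrast, the assimilating dimension is manner.
Since the environment is written before the underscore, the trigger precedes the target; the direction is progressive.

progressive manner assimilation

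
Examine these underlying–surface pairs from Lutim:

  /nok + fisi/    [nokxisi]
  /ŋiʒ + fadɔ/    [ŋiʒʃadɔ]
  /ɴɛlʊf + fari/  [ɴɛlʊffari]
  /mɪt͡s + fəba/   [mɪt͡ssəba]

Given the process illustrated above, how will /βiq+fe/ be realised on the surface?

The data show progressive place assimilation: /f/ → [x] after /k/; /f/ → [ʃ] after /ʒ/; /f/ → [s] after /t͡s/. In each pair only place changes, matching the preceding consonant, while manner and voice stay constant.
Nothing changes in [ɴɛlʊffari]: there the adjacent consonants already agree in place (/f/ and /f/ are both labiodental), so this form is consistent with the same rule.
/f/ is a voiceless labiodental fricative. The preceding trigger /q/ is uvular, so /f/ must become uvular as well.
A voiceless uvular fricative is [χ], so the surface segment is [χ].

[βiqχe]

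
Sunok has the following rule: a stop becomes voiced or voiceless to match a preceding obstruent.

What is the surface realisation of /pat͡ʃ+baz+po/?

/b/ is a voiced bilabial stop. The preceding trigger /t͡ʃ/ is voiceless, so /b/ must become voiceless as well.
Changing only its voicing to voiceless gives [p] — the voiceless bilabial stop.
The same rule applies at the second boundary: /p/ → [b] next to /z/.

[pat͡ʃpazbo]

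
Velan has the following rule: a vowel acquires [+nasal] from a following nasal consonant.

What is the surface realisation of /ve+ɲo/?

/e/ sits next to the nasal /ɲ/ and is therefore nasalised to [ẽ].

[vẽɲo]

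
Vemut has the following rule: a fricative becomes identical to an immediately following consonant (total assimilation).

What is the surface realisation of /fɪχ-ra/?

/χ/ is the segment targeted by the rule; it sits immediately before /r/, so it assimilates completely and surfaces as [r].

[fɪrra]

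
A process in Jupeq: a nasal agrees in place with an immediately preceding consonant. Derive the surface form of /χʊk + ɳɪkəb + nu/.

[χʊkŋɪkəbmu]

/ɳ/ is a voiced retroflex nasal. The preceding trigger /k/ is velar, so /ɳ/ must become velar as well.
A voiced velar nasal is [ŋ], so the surface segment is [ŋ].
At the second juncture, /n/ likewise becomes [m] adjacent to /b/.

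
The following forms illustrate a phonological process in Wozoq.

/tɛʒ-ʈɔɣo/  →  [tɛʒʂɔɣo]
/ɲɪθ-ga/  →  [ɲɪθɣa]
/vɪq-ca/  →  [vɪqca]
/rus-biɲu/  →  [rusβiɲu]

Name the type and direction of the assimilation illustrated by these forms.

progressive manner assimilation

The segment that alternates is /ʈ/, which surfaces as [ʂ] when adjacent to /ʒ/.
The change stop → fricative matches the manner of the preceding /ʒ/, identifying this as manner assimilation.
Place and voice are unchanged, so the assimilation is partial, not total.
Checking the remaining alternations: /g/ → [ɣ] after /θ/ (stop → fricative, matching a fricative); /b/ → [β] after /s/ (stop → fricative, matching a fricative) — only manner changes, and always toward the preceding segment.
No alternation appears in [vɪqca]: there the adjacent consonants already agree in manner (/c/ and /q/ are both stops), so this form is consistent with the same rule.
The trigger is the preceding segment, so the direction is progressive (perseverative).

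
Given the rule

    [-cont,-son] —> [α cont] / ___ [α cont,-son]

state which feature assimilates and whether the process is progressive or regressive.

regressive manner assimilation

The rule copies [cont] (continuancy) from the environment onto the target stops; since [±cont] encodes the stop/fricative manner contrast, the assimilating dimension is manner.
Since the environment is written after the underscore, the trigger follows the target; the direction is regressive.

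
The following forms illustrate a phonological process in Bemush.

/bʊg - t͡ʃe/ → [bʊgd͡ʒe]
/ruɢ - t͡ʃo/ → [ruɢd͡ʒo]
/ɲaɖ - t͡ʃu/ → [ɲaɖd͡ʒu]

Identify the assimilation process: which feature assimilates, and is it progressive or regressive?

progressive voicing assimilation

The segment that alternates is /t͡ʃ/, which surfaces as [d͡ʒ] when adjacent to /g/.
/t͡ʃ/ is voiceless while /g/ is voiced; the output [d͡ʒ] is voiced, matching the trigger — so the feature that spreads is voicing.
Place and manner are unchanged, so the assimilation is partial, not total.
The other alternating forms pattern the same way: /t͡ʃ/ → [d͡ʒ] after /ɢ/ (voiceless → voiced, matching voiced); /t͡ʃ/ → [d͡ʒ] after /ɖ/ (voiceless → voiced, matching voiced) — only voicing changes, and always toward the preceding segment.
The trigger is the preceding segment, so the direction is progressive (perseverative).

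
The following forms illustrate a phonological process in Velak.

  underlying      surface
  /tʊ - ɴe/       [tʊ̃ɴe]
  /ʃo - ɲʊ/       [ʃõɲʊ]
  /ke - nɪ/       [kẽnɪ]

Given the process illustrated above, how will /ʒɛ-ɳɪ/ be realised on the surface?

The data show regressive nasality assimilation (vowel nasalisation): /ʊ/ → [ʊ̃] before /ɴ/; /o/ → [õ] before /ɲ/; /e/ → [ẽ] before /n/ — a vowel is nasalised by an immediately following nasal consonant.
/ɛ/ sits next to the nasal /ɳ/ and is therefore nasalised to [ɛ̃].

[ʒɛ̃ɳɪ]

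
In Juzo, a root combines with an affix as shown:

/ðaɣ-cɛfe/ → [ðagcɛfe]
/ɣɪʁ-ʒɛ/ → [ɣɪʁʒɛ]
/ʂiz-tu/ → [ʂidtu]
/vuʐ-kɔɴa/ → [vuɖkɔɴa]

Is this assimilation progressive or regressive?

The segment that alternates is /ɣ/, which surfaces as [g] when adjacent to /c/.
The change fricative → stop matches the manner of the following /c/, identifying this as manner assimilation.
The same holds elsewhere in the data: /z/ → [d] before /t/ (fricative → stop, matching a stop); /ʐ/ → [ɖ] before /k/ (fricative → stop, matching a stop) — only manner changes, and always toward the following segment.
No alternation appears in [ɣɪʁʒɛ]: there the adjacent consonants already agree in manner (/ʁ/ and /ʒ/ are both fricatives), so this form is consistent with the same rule.
Since the segment that changes precedes the conditioning segment, the assimilation is regressive.

regressive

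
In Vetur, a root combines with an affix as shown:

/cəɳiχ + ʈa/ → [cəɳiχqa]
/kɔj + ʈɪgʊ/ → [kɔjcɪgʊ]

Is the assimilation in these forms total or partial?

partial assimilation

Underlying /ʈ/ is realised as [q] next to /χ/; /χ/ itself does not change.
The change retroflex → uvular matches the place of the preceding /χ/, identifying this as place assimilation.
Manner and voice are unchanged, so the assimilation is partial, not total.
The other alternating form patterns the same way: /ʈ/ → [c] after /j/ (retroflex → palatal, matching palatal) — only place changes, and always toward the preceding segment.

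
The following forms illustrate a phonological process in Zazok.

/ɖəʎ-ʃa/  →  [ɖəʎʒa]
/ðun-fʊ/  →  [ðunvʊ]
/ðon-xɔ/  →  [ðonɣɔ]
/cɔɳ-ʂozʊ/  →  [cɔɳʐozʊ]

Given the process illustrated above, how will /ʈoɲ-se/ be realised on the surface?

The data show progressive voicing assimilation: /ʃ/ → [ʒ] after /ʎ/; /f/ → [v] after /n/; /x/ → [ɣ] after /n/; /ʂ/ → [ʐ] after /ɳ/. In each pair only voicing changes, matching the preceding consonant, while place and manner stay constant.
/s/ is a voiceless alveolar fricative. The preceding trigger /ɲ/ is voiced, so /s/ must become voiced as well.
The voiced alveolar fricative is [z], so /s/ → [z].

[ʈoɲze]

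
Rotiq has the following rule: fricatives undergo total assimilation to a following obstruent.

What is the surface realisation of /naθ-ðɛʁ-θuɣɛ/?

[naððɛθθuɣɛ]

/θ/ is the segment targeted by the rule; it sits immediately before /ð/, so it assimilates completely and surfaces as [ð].
At the second juncture, /ʁ/ likewise becomes [θ] adjacent to /θ/.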